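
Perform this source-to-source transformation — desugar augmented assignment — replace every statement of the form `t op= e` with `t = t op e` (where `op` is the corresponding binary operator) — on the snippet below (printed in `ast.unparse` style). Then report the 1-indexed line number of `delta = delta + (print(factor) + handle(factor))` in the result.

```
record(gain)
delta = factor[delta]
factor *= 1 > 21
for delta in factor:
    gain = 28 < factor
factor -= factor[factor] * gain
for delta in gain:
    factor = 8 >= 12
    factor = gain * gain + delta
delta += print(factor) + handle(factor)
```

10

Transformed code:
record(gain)
delta = factor[delta]
factor = factor * (1 > 21)
for delta in factor:
    gain = 28 < factor
factor = factor - factor[factor] * gain
for delta in gain:
    factor = 8 >= 12
    factor = gain * gain + delta
delta = delta + (print(factor) + handle(factor))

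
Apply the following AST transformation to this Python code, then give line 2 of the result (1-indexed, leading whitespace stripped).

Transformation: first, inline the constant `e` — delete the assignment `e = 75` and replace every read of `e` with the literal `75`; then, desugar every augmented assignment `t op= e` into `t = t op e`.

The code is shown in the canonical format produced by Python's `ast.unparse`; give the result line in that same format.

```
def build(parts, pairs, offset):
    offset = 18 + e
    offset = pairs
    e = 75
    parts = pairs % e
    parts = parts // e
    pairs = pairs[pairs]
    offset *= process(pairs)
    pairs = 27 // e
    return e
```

Transformed code:
def build(parts, pairs, offset):
    offset = 18 + 75
    offset = pairs
    parts = pairs % 75
    parts = parts // 75
    pairs = pairs[pairs]
    offset = offset * process(pairs)
    pairs = 27 // 75
    return 75

offset = 18 + 75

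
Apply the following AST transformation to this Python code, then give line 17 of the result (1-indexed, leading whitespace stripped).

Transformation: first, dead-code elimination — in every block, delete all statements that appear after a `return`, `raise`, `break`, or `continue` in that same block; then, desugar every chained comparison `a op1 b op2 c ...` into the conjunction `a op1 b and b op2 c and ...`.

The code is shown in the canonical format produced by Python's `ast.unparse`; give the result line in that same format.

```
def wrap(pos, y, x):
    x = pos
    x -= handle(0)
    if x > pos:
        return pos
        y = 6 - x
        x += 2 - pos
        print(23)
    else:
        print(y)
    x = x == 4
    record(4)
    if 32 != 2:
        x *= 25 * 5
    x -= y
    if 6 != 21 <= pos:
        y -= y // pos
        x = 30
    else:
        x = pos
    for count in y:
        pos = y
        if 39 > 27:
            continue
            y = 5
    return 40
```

Transformed code:
def wrap(pos, y, x):
    x = pos
    x -= handle(0)
    if x > pos:
        return pos
    else:
        print(y)
    x = x == 4
    record(4)
    if 32 != 2:
        x *= 25 * 5
    x -= y
    if 6 != 21 and 21 <= pos:
        y -= y // pos
        x = 30
    else:
        x = pos
    for count in y:
        pos = y
        if 39 > 27:
            continue
    return 40

x = pos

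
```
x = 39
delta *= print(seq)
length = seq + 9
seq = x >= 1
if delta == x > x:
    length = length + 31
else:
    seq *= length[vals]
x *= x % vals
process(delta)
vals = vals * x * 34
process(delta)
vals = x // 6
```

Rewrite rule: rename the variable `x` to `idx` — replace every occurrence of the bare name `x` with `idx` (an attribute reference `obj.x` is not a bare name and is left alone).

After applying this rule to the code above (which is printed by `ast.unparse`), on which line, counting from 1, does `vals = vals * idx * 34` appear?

11

Transformed code:
idx = 39
delta *= print(seq)
length = seq + 9
seq = idx >= 1
if delta == idx > idx:
    length = length + 31
else:
    seq *= length[vals]
idx *= idx % vals
process(delta)
vals = vals * idx * 34
process(delta)
vals = idx // 6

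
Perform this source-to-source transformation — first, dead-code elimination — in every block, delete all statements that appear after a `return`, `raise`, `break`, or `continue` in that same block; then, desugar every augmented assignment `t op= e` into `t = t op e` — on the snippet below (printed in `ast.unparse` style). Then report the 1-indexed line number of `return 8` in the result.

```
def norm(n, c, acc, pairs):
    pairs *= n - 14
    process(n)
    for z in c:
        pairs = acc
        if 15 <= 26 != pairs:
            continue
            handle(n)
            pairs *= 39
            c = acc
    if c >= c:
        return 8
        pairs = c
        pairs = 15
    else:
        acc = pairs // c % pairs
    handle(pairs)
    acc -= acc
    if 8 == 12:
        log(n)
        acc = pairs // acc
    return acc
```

Transformed code:
def norm(n, c, acc, pairs):
    pairs = pairs * (n - 14)
    process(n)
    for z in c:
        pairs = acc
        if 15 <= 26 != pairs:
            continue
    if c >= c:
        return 8
    else:
        acc = pairs // c % pairs
    handle(pairs)
    acc = acc - acc
    if 8 == 12:
        log(n)
        acc = pairs // acc
    return acc

9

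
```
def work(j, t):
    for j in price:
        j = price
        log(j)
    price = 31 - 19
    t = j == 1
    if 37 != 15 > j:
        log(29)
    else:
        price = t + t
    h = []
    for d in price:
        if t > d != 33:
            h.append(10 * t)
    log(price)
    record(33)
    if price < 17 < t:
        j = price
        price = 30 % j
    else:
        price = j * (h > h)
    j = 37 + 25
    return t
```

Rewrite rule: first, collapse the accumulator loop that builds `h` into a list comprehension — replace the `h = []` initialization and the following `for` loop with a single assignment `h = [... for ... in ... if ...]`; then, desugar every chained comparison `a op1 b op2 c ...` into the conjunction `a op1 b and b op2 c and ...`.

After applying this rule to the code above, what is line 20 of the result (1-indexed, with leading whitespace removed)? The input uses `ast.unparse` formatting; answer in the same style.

return t

Transformed code:
def work(j, t):
    for j in price:
        j = price
        log(j)
    price = 31 - 19
    t = j == 1
    if 37 != 15 and 15 > j:
        log(29)
    else:
        price = t + t
    h = [10 * t for d in price if t > d and d != 33]
    log(price)
    record(33)
    if price < 17 and 17 < t:
        j = price
        price = 30 % j
    else:
        price = j * (h > h)
    j = 37 + 25
    return t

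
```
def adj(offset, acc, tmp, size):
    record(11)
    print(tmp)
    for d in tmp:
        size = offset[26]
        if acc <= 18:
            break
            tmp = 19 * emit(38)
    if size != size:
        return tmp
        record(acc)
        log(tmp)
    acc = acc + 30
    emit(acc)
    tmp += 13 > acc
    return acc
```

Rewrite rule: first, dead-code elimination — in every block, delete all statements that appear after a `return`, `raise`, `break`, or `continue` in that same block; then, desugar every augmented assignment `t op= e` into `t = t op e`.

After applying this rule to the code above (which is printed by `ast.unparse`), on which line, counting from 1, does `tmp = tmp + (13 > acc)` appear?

Transformed code:
def adj(offset, acc, tmp, size):
    record(11)
    print(tmp)
    for d in tmp:
        size = offset[26]
        if acc <= 18:
            break
    if size != size:
        return tmp
    acc = acc + 30
    emit(acc)
    tmp = tmp + (13 > acc)
    return acc

12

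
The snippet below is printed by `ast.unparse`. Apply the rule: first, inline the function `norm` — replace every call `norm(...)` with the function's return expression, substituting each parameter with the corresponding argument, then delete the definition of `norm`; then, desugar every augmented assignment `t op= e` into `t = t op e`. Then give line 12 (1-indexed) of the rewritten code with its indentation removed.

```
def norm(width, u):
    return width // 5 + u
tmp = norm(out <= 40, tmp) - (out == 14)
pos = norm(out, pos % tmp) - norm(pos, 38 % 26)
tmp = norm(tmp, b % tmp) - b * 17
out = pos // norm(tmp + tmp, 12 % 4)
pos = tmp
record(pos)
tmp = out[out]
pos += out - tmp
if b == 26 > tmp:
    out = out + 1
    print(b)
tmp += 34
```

tmp = tmp + 34

Transformed code:
tmp = (out <= 40) // 5 + tmp - (out == 14)
pos = out // 5 + pos % tmp - (pos // 5 + 38 % 26)
tmp = tmp // 5 + b % tmp - b * 17
out = pos // ((tmp + tmp) // 5 + 12 % 4)
pos = tmp
record(pos)
tmp = out[out]
pos = pos + (out - tmp)
if b == 26 > tmp:
    out = out + 1
    print(b)
tmp = tmp + 34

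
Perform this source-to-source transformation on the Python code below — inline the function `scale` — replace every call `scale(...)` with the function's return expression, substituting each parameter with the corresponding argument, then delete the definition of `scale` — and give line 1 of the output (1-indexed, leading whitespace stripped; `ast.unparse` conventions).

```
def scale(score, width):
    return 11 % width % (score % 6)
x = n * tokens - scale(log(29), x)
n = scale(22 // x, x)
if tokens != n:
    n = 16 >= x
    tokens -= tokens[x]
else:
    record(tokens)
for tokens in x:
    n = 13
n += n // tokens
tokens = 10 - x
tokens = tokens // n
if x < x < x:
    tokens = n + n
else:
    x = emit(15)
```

Transformed code:
x = n * tokens - 11 % x % (log(29) % 6)
n = 11 % x % (22 // x % 6)
if tokens != n:
    n = 16 >= x
    tokens -= tokens[x]
else:
    record(tokens)
for tokens in x:
    n = 13
n += n // tokens
tokens = 10 - x
tokens = tokens // n
if x < x < x:
    tokens = n + n
else:
    x = emit(15)

x = n * tokens - 11 % x % (log(29) % 6)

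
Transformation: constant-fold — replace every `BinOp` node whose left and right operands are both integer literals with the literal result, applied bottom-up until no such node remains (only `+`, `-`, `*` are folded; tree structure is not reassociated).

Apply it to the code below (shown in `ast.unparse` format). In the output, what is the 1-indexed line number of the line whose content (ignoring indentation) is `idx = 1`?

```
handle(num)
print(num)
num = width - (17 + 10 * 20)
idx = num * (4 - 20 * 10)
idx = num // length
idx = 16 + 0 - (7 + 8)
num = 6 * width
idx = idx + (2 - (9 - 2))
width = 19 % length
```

Transformed code:
handle(num)
print(num)
num = width - 217
idx = num * -196
idx = num // length
idx = 1
num = 6 * width
idx = idx + -5
width = 19 % length

6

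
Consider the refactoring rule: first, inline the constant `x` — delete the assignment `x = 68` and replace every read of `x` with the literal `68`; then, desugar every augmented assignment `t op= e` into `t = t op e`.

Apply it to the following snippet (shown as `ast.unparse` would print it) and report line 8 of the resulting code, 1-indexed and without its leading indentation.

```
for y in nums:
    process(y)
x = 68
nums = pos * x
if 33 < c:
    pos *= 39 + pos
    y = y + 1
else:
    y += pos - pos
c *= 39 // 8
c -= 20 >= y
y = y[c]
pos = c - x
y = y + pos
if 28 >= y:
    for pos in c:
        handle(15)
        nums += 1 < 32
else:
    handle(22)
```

y = y + (pos - pos)

Transformed code:
for y in nums:
    process(y)
nums = pos * 68
if 33 < c:
    pos = pos * (39 + pos)
    y = y + 1
else:
    y = y + (pos - pos)
c = c * (39 // 8)
c = c - (20 >= y)
y = y[c]
pos = c - 68
y = y + pos
if 28 >= y:
    for pos in c:
        handle(15)
        nums = nums + (1 < 32)
else:
    handle(22)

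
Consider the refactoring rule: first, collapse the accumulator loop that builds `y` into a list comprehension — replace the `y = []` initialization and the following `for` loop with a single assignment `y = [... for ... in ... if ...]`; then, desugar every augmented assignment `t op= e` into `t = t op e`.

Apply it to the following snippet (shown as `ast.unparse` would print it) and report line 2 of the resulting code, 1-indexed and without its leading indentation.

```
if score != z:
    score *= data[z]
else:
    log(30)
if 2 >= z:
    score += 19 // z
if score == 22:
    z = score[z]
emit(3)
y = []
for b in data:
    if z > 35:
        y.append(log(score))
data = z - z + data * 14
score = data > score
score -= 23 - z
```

Transformed code:
if score != z:
    score = score * data[z]
else:
    log(30)
if 2 >= z:
    score = score + 19 // z
if score == 22:
    z = score[z]
emit(3)
y = [log(score) for b in data if z > 35]
data = z - z + data * 14
score = data > score
score = score - (23 - z)

score = score * data[z]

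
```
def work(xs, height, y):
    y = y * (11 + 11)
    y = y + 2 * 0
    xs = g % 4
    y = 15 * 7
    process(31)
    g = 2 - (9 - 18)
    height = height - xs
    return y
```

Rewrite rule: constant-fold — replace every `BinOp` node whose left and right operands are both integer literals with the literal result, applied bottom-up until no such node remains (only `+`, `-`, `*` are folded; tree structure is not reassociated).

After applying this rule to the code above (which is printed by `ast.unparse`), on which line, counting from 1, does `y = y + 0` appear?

3

Transformed code:
def work(xs, height, y):
    y = y * 22
    y = y + 0
    xs = g % 4
    y = 105
    process(31)
    g = 11
    height = height - xs
    return y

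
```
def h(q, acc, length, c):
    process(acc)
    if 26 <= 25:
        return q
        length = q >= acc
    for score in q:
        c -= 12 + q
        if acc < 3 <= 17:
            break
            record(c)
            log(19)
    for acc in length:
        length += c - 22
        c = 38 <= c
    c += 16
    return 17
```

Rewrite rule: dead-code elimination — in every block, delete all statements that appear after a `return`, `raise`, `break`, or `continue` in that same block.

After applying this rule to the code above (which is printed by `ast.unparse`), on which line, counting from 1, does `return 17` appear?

Transformed code:
def h(q, acc, length, c):
    process(acc)
    if 26 <= 25:
        return q
    for score in q:
        c -= 12 + q
        if acc < 3 <= 17:
            break
    for acc in length:
        length += c - 22
        c = 38 <= c
    c += 16
    return 17

13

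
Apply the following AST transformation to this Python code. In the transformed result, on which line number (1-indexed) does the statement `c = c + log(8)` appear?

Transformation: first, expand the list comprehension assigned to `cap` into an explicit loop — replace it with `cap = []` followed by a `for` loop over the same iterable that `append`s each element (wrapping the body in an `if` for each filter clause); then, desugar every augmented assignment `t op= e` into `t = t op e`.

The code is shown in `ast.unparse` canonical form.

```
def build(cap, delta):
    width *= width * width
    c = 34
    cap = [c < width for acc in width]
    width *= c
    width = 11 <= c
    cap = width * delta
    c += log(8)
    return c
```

10

Transformed code:
def build(cap, delta):
    width = width * (width * width)
    c = 34
    cap = []
    for acc in width:
        cap.append(c < width)
    width = width * c
    width = 11 <= c
    cap = width * delta
    c = c + log(8)
    return c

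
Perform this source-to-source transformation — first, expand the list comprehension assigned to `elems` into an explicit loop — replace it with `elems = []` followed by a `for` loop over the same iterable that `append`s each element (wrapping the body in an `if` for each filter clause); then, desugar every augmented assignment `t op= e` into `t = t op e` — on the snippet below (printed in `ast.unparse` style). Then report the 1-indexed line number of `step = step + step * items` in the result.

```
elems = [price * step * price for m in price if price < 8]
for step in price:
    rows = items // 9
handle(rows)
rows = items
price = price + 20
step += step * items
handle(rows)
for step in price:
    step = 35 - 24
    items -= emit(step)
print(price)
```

10

Transformed code:
elems = []
for m in price:
    if price < 8:
        elems.append(price * step * price)
for step in price:
    rows = items // 9
handle(rows)
rows = items
price = price + 20
step = step + step * items
handle(rows)
for step in price:
    step = 35 - 24
    items = items - emit(step)
print(price)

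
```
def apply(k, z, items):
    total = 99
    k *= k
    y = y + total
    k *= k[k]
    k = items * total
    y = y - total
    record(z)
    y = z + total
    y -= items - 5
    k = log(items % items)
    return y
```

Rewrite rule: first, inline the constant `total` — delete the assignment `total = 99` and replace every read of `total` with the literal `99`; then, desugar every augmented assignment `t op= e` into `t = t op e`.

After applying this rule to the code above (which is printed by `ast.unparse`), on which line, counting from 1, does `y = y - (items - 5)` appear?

9

Transformed code:
def apply(k, z, items):
    k = k * k
    y = y + 99
    k = k * k[k]
    k = items * 99
    y = y - 99
    record(z)
    y = z + 99
    y = y - (items - 5)
    k = log(items % items)
    return y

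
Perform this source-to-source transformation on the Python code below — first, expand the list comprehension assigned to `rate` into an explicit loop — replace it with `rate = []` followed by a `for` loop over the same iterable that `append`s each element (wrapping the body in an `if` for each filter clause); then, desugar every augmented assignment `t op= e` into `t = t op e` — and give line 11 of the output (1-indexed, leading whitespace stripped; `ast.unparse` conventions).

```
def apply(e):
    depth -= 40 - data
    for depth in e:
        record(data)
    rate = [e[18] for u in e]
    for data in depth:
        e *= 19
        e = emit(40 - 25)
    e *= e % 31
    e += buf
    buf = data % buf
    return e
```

Transformed code:
def apply(e):
    depth = depth - (40 - data)
    for depth in e:
        record(data)
    rate = []
    for u in e:
        rate.append(e[18])
    for data in depth:
        e = e * 19
        e = emit(40 - 25)
    e = e * (e % 31)
    e = e + buf
    buf = data % buf
    return e

e = e * (e % 31)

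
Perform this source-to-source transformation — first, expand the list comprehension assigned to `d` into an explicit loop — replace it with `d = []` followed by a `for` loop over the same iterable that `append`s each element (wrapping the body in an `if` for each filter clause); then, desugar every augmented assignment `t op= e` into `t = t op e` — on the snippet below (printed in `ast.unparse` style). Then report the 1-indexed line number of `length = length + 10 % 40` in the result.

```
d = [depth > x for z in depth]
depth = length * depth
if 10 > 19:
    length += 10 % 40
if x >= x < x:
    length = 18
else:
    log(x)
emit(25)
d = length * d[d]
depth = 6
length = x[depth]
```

6

Transformed code:
d = []
for z in depth:
    d.append(depth > x)
depth = length * depth
if 10 > 19:
    length = length + 10 % 40
if x >= x < x:
    length = 18
else:
    log(x)
emit(25)
d = length * d[d]
depth = 6
length = x[depth]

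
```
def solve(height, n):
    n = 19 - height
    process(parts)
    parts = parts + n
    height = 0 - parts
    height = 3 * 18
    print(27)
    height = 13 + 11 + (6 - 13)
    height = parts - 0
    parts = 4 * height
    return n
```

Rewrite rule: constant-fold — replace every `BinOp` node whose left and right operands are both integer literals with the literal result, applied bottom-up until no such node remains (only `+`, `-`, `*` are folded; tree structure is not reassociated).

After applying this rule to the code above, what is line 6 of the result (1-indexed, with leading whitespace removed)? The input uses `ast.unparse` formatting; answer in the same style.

height = 54

Transformed code:
def solve(height, n):
    n = 19 - height
    process(parts)
    parts = parts + n
    height = 0 - parts
    height = 54
    print(27)
    height = 17
    height = parts - 0
    parts = 4 * height
    return n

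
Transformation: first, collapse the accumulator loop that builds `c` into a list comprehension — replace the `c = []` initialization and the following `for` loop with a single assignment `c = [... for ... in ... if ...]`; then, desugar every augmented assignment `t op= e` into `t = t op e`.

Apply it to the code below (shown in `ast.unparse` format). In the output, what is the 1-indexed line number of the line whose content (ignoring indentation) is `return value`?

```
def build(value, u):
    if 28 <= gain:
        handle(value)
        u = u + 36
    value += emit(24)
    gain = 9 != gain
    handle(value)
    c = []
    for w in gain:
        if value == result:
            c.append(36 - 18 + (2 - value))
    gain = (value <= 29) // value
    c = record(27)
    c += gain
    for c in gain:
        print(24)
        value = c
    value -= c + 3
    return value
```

16

Transformed code:
def build(value, u):
    if 28 <= gain:
        handle(value)
        u = u + 36
    value = value + emit(24)
    gain = 9 != gain
    handle(value)
    c = [36 - 18 + (2 - value) for w in gain if value == result]
    gain = (value <= 29) // value
    c = record(27)
    c = c + gain
    for c in gain:
        print(24)
        value = c
    value = value - (c + 3)
    return value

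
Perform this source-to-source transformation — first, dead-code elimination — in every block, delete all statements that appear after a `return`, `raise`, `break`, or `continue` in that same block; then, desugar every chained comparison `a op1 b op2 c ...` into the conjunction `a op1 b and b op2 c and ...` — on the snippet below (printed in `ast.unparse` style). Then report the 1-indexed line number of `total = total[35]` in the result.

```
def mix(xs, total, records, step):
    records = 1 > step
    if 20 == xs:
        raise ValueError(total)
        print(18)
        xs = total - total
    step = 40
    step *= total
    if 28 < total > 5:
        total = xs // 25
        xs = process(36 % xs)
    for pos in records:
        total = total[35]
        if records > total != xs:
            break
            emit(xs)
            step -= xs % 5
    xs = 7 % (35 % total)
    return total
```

11

Transformed code:
def mix(xs, total, records, step):
    records = 1 > step
    if 20 == xs:
        raise ValueError(total)
    step = 40
    step *= total
    if 28 < total and total > 5:
        total = xs // 25
        xs = process(36 % xs)
    for pos in records:
        total = total[35]
        if records > total and total != xs:
            break
    xs = 7 % (35 % total)
    return total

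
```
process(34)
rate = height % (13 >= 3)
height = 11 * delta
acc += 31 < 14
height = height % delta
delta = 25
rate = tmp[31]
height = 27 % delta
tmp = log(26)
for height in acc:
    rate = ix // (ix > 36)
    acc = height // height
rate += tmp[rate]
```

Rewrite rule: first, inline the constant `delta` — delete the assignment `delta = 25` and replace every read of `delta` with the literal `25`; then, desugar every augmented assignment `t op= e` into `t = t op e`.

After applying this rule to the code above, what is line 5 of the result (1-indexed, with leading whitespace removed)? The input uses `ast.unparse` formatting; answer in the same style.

Transformed code:
process(34)
rate = height % (13 >= 3)
height = 11 * 25
acc = acc + (31 < 14)
height = height % 25
rate = tmp[31]
height = 27 % 25
tmp = log(26)
for height in acc:
    rate = ix // (ix > 36)
    acc = height // height
rate = rate + tmp[rate]

height = height % 25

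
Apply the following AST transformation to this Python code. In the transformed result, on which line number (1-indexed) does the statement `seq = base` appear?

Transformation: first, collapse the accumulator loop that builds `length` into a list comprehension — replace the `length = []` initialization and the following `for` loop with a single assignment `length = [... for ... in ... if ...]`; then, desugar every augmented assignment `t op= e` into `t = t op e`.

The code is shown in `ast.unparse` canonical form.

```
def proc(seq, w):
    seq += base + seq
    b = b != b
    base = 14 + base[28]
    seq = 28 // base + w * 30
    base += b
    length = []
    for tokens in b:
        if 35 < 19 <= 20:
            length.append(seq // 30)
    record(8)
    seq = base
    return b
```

Transformed code:
def proc(seq, w):
    seq = seq + (base + seq)
    b = b != b
    base = 14 + base[28]
    seq = 28 // base + w * 30
    base = base + b
    length = [seq // 30 for tokens in b if 35 < 19 <= 20]
    record(8)
    seq = base
    return b

9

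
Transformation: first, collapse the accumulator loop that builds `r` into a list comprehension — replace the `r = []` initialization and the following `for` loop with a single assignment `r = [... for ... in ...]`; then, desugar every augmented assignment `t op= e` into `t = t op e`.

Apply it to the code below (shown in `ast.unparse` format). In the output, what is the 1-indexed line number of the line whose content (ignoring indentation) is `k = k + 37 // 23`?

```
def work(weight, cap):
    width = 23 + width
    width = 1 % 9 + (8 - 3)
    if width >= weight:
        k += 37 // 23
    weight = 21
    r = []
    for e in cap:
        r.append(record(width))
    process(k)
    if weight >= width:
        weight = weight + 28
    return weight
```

Transformed code:
def work(weight, cap):
    width = 23 + width
    width = 1 % 9 + (8 - 3)
    if width >= weight:
        k = k + 37 // 23
    weight = 21
    r = [record(width) for e in cap]
    process(k)
    if weight >= width:
        weight = weight + 28
    return weight

5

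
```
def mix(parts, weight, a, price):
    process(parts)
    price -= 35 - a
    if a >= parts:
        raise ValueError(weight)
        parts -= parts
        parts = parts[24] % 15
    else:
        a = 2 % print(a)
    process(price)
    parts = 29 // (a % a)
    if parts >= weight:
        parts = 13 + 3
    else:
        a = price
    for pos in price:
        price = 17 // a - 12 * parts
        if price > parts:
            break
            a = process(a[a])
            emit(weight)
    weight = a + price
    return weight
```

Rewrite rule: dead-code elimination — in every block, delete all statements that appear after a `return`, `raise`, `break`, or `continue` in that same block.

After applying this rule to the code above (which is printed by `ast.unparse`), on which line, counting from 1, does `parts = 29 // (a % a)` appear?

9

Transformed code:
def mix(parts, weight, a, price):
    process(parts)
    price -= 35 - a
    if a >= parts:
        raise ValueError(weight)
    else:
        a = 2 % print(a)
    process(price)
    parts = 29 // (a % a)
    if parts >= weight:
        parts = 13 + 3
    else:
        a = price
    for pos in price:
        price = 17 // a - 12 * parts
        if price > parts:
            break
    weight = a + price
    return weight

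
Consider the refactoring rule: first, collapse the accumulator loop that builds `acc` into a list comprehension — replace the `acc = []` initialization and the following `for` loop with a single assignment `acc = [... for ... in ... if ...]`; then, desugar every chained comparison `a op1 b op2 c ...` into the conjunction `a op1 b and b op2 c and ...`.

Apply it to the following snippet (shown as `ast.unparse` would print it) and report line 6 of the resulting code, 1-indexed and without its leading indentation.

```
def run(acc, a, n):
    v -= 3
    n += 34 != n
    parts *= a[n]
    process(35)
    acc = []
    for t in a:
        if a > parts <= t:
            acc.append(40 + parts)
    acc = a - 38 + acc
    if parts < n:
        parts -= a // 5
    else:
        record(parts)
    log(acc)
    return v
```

acc = [40 + parts for t in a if a > parts and parts <= t]

Transformed code:
def run(acc, a, n):
    v -= 3
    n += 34 != n
    parts *= a[n]
    process(35)
    acc = [40 + parts for t in a if a > parts and parts <= t]
    acc = a - 38 + acc
    if parts < n:
        parts -= a // 5
    else:
        record(parts)
    log(acc)
    return v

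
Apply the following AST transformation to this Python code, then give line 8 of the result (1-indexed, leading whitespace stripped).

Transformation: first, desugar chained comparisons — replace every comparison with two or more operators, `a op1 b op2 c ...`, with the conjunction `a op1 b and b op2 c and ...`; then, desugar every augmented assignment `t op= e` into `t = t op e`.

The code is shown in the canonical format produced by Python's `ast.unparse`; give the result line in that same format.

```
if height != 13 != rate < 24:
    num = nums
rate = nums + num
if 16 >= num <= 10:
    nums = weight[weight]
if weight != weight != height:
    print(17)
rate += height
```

rate = rate + height

Transformed code:
if height != 13 and 13 != rate and (rate < 24):
    num = nums
rate = nums + num
if 16 >= num and num <= 10:
    nums = weight[weight]
if weight != weight and weight != height:
    print(17)
rate = rate + height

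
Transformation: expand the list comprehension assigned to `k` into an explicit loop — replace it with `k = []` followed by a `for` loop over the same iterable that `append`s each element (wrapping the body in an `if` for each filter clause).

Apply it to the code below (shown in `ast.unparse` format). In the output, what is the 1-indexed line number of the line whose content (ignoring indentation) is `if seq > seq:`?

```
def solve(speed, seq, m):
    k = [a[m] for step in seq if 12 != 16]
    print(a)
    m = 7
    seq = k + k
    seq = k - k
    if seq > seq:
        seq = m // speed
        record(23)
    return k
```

Transformed code:
def solve(speed, seq, m):
    k = []
    for step in seq:
        if 12 != 16:
            k.append(a[m])
    print(a)
    m = 7
    seq = k + k
    seq = k - k
    if seq > seq:
        seq = m // speed
        record(23)
    return k

10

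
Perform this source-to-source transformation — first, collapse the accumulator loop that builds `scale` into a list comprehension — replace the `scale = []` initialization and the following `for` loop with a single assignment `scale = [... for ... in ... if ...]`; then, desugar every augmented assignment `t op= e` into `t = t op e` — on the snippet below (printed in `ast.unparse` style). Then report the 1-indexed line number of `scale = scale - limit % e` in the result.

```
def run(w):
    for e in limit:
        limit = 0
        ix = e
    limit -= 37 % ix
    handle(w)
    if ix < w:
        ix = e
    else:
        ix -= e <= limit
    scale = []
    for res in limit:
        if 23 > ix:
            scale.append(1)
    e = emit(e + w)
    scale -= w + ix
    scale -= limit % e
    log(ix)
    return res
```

Transformed code:
def run(w):
    for e in limit:
        limit = 0
        ix = e
    limit = limit - 37 % ix
    handle(w)
    if ix < w:
        ix = e
    else:
        ix = ix - (e <= limit)
    scale = [1 for res in limit if 23 > ix]
    e = emit(e + w)
    scale = scale - (w + ix)
    scale = scale - limit % e
    log(ix)
    return res

14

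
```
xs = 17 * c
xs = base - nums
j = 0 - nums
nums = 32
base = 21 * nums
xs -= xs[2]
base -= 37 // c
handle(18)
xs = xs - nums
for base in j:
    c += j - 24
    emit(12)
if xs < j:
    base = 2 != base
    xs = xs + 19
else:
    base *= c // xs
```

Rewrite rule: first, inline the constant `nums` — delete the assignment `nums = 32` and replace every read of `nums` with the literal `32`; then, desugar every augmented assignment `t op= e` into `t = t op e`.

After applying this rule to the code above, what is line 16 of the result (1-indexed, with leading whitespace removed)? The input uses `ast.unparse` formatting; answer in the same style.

Transformed code:
xs = 17 * c
xs = base - 32
j = 0 - 32
base = 21 * 32
xs = xs - xs[2]
base = base - 37 // c
handle(18)
xs = xs - 32
for base in j:
    c = c + (j - 24)
    emit(12)
if xs < j:
    base = 2 != base
    xs = xs + 19
else:
    base = base * (c // xs)

base = base * (c // xs)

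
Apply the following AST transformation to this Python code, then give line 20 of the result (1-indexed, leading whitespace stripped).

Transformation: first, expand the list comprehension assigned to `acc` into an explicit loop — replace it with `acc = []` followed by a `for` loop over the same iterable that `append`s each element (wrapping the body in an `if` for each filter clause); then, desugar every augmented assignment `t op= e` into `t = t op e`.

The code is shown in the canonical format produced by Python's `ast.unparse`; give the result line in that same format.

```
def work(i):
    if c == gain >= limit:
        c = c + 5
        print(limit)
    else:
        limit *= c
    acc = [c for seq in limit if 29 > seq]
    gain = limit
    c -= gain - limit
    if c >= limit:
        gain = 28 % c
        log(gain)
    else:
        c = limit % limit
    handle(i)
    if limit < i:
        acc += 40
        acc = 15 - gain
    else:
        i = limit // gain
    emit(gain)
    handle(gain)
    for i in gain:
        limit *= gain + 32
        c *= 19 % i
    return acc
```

Transformed code:
def work(i):
    if c == gain >= limit:
        c = c + 5
        print(limit)
    else:
        limit = limit * c
    acc = []
    for seq in limit:
        if 29 > seq:
            acc.append(c)
    gain = limit
    c = c - (gain - limit)
    if c >= limit:
        gain = 28 % c
        log(gain)
    else:
        c = limit % limit
    handle(i)
    if limit < i:
        acc = acc + 40
        acc = 15 - gain
    else:
        i = limit // gain
    emit(gain)
    handle(gain)
    for i in gain:
        limit = limit * (gain + 32)
        c = c * (19 % i)
    return acc

acc = acc + 40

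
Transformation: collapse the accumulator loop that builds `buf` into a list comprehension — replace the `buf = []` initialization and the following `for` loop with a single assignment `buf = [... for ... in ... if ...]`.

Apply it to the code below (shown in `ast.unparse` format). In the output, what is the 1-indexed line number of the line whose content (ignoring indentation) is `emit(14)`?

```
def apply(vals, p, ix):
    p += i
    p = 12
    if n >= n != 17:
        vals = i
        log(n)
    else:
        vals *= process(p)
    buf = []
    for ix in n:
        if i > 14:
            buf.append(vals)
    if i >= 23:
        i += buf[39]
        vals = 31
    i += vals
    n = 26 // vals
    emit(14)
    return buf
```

Transformed code:
def apply(vals, p, ix):
    p += i
    p = 12
    if n >= n != 17:
        vals = i
        log(n)
    else:
        vals *= process(p)
    buf = [vals for ix in n if i > 14]
    if i >= 23:
        i += buf[39]
        vals = 31
    i += vals
    n = 26 // vals
    emit(14)
    return buf

15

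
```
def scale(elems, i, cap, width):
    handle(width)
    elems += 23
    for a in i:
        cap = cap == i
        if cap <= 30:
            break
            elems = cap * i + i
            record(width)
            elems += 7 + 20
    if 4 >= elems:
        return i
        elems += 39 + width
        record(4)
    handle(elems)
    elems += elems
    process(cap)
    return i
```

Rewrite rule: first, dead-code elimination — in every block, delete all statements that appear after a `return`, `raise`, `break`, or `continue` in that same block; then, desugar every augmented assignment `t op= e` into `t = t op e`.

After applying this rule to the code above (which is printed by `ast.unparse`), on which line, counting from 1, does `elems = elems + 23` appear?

Transformed code:
def scale(elems, i, cap, width):
    handle(width)
    elems = elems + 23
    for a in i:
        cap = cap == i
        if cap <= 30:
            break
    if 4 >= elems:
        return i
    handle(elems)
    elems = elems + elems
    process(cap)
    return i

3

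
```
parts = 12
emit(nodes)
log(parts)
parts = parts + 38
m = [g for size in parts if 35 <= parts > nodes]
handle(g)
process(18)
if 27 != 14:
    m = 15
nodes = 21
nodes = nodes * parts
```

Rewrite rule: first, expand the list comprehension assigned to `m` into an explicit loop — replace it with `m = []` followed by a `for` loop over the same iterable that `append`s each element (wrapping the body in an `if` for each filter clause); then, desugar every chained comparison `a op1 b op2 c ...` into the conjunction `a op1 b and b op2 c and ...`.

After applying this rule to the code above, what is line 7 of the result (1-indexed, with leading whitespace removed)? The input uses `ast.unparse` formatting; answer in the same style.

Transformed code:
parts = 12
emit(nodes)
log(parts)
parts = parts + 38
m = []
for size in parts:
    if 35 <= parts and parts > nodes:
        m.append(g)
handle(g)
process(18)
if 27 != 14:
    m = 15
nodes = 21
nodes = nodes * parts

if 35 <= parts and parts > nodes:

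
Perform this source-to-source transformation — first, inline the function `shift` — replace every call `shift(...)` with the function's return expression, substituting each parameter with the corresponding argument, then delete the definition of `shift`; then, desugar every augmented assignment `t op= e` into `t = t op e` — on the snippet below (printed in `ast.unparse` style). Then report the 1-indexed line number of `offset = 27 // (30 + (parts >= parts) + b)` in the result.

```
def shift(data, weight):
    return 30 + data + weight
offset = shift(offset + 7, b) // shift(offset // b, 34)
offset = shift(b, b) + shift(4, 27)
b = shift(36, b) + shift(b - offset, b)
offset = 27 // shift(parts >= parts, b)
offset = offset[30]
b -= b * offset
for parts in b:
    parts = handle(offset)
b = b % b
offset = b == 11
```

Transformed code:
offset = (30 + (offset + 7) + b) // (30 + offset // b + 34)
offset = 30 + b + b + (30 + 4 + 27)
b = 30 + 36 + b + (30 + (b - offset) + b)
offset = 27 // (30 + (parts >= parts) + b)
offset = offset[30]
b = b - b * offset
for parts in b:
    parts = handle(offset)
b = b % b
offset = b == 11

4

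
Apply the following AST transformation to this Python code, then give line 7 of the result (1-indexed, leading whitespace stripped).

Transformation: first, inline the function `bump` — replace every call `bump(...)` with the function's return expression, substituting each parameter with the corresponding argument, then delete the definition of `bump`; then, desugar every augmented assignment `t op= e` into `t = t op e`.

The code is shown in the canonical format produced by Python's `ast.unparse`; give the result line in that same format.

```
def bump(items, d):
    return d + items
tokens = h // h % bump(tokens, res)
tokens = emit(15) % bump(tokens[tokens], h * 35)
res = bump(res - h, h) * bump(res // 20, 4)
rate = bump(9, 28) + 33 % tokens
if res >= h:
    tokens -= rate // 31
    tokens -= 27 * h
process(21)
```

tokens = tokens - 27 * h

Transformed code:
tokens = h // h % (res + tokens)
tokens = emit(15) % (h * 35 + tokens[tokens])
res = (h + (res - h)) * (4 + res // 20)
rate = 28 + 9 + 33 % tokens
if res >= h:
    tokens = tokens - rate // 31
    tokens = tokens - 27 * h
process(21)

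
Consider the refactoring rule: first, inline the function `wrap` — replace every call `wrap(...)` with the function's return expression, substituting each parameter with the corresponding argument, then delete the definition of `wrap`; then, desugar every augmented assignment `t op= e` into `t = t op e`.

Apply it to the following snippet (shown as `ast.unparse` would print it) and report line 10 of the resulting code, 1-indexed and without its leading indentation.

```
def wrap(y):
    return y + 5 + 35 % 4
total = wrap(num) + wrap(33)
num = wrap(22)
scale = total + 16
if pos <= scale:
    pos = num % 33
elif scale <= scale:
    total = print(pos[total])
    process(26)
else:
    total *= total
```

Transformed code:
total = num + 5 + 35 % 4 + (33 + 5 + 35 % 4)
num = 22 + 5 + 35 % 4
scale = total + 16
if pos <= scale:
    pos = num % 33
elif scale <= scale:
    total = print(pos[total])
    process(26)
else:
    total = total * total

total = total * total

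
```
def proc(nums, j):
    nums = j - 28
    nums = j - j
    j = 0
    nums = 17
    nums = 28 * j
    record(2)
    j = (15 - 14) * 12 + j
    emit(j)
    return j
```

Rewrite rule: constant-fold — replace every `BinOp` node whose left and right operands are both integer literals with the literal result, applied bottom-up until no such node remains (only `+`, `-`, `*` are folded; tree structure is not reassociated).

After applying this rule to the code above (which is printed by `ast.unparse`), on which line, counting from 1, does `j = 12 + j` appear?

Transformed code:
def proc(nums, j):
    nums = j - 28
    nums = j - j
    j = 0
    nums = 17
    nums = 28 * j
    record(2)
    j = 12 + j
    emit(j)
    return j

8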